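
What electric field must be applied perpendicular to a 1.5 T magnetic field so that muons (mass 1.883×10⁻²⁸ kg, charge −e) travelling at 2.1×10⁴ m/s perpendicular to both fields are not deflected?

For straight-line motion qE = qvB, so E = vB.
E = 2.1×10⁴ × 1.5 = 3.2×10⁴ V/m.

E = 3.2×10⁴ V/m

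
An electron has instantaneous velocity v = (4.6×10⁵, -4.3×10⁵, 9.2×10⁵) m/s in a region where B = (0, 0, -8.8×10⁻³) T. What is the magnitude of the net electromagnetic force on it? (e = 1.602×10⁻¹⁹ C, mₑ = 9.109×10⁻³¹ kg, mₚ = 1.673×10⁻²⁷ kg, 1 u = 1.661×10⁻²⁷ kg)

v×B = (3780, 4050, 0) N/C.
F = q v×B = (−1.602×10⁻¹⁹ C)·(3780, 4050, 0) = (-6.06×10⁻¹⁶, -6.48×10⁻¹⁶, 0) N.
|F| = 8.88×10⁻¹⁶ N.

|F| ≈ 8.88×10⁻¹⁶ N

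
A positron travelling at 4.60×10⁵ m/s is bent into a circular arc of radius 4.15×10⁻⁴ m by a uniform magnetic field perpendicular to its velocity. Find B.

B ≈ 6.30×10⁻³ T

From |q|vB = mv²/r, B = mv/(|q|r).
B = (9.109×10⁻³¹)(4.60×10⁵)/((1.602×10⁻¹⁹)(4.15×10⁻⁴)) ≈ 6.30×10⁻³ T.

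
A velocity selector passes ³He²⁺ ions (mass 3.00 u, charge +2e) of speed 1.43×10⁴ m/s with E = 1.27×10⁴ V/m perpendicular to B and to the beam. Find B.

Balance of forces in the selector: qE = qvB ⇒ B = E/v.
B = 1.27×10⁴/1.43×10⁴ = 0.888 T.

B = 0.888 T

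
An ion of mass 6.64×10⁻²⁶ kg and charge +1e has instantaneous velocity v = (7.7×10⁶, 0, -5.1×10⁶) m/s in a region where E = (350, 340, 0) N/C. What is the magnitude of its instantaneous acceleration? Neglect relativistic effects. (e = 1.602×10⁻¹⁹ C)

Only an electric field acts, so F = qE = (1.602×10⁻¹⁹ C)·(350, 340, 0) = (5.61×10⁻¹⁷, 5.45×10⁻¹⁷, 0) N.
|a| = |F|/m = 7.817×10⁻¹⁷/6.64×10⁻²⁶ ≈ 1.18×10⁹ m/s².

|a| ≈ 1.18×10⁹ m/s²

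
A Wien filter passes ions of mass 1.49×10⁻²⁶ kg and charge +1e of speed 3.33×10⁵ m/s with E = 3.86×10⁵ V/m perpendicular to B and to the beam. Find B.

B = 1.16 T

Balance of forces in the selector: qE = qvB ⇒ B = E/v.
B = 3.86×10⁵/3.33×10⁵ = 1.16 T.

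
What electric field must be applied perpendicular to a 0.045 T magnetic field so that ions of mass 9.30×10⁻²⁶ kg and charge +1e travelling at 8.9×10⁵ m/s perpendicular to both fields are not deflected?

E = 4.0×10⁴ V/m

For straight-line motion qE = qvB, so E = vB.
E = 8.9×10⁵ × 0.045 = 4.0×10⁴ V/m.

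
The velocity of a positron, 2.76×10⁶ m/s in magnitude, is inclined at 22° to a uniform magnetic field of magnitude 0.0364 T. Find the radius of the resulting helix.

v⊥ = v sinθ = 2.76×10⁶·sin22° ≈ 1.034×10⁶ m/s.
r = m v⊥/(|q|B) = (9.109×10⁻³¹)(1.034×10⁶)/((1.602×10⁻¹⁹)(0.0364)) ≈ 1.62×10⁻⁴ m.

r ≈ 1.62×10⁻⁴ m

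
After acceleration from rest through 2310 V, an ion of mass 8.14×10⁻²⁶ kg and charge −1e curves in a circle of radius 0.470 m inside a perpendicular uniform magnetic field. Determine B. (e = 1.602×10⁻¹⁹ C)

B ≈ 0.103 T

v = √(2|q|V/m) = √(2·1.602×10⁻¹⁹·2310/8.14×10⁻²⁶) ≈ 9.535×10⁴ m/s.
B = mv/(|q|r) = (8.14×10⁻²⁶)(9.535×10⁴)/((1.602×10⁻¹⁹)(0.470)) ≈ 0.103 T.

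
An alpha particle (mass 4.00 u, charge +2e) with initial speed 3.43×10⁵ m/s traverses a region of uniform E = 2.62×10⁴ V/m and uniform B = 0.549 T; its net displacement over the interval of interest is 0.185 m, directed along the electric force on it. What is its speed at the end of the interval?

v_f ≈ 7.65×10⁵ m/s

B does no work; ΔKE = |q|E d.
½mv_f² = ½mv₀² + |q|Ed = ½(6.644×10⁻²⁷)(3.43×10⁵)² + (3.204×10⁻¹⁹)(2.62×10⁴)(0.185) ≈ 3.908×10⁻¹⁶ J + 1.553×10⁻¹⁵ J ≈ 1.944×10⁻¹⁵ J.
v_f = √(2·1.944×10⁻¹⁵/6.644×10⁻²⁷) ≈ 7.65×10⁵ m/s.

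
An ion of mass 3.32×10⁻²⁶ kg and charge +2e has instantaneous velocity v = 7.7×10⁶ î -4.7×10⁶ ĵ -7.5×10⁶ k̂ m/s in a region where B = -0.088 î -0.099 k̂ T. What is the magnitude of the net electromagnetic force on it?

|F| ≈ 4.97×10⁻¹³ N

v×B = (4.65×10⁵, 1.42×10⁶, -4.14×10⁵) N/C.
F = q v×B = (3.204×10⁻¹⁹ C)·(4.65×10⁵, 1.42×10⁶, -4.14×10⁵) = (1.49×10⁻¹³, 4.56×10⁻¹³, -1.33×10⁻¹³) N.
|F| = 4.97×10⁻¹³ N.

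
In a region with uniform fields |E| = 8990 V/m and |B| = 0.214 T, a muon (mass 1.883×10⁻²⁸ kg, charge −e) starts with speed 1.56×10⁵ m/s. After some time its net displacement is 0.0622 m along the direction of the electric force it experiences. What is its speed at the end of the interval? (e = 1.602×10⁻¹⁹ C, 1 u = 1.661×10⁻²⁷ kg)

B does no work; ΔKE = |q|E d.
½mv_f² = ½mv₀² + |q|Ed = ½(1.883×10⁻²⁸)(1.56×10⁵)² + (1.602×10⁻¹⁹)(8990)(0.0622) ≈ 2.291×10⁻¹⁸ J + 8.958×10⁻¹⁷ J ≈ 9.187×10⁻¹⁷ J.
v_f = √(2·9.187×10⁻¹⁷/1.883×10⁻²⁸) ≈ 9.88×10⁵ m/s.

v_f ≈ 9.88×10⁵ m/s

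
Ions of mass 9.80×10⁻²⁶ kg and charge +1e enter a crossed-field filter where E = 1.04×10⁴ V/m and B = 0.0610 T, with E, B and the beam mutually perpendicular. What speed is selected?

Zero net Lorentz force requires |qE| = |q v×B|, i.e. E = vB.
v = E/B = 1.04×10⁴/0.0610 = 1.70×10⁵ m/s.
The result is independent of the particle's charge and mass.

v = 1.70×10⁵ m/s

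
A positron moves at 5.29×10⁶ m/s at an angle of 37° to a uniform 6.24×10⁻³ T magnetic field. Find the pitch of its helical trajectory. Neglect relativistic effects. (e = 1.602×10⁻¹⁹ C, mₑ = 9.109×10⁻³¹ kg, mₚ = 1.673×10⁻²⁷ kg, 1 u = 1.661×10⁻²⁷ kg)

p ≈ 0.0242 m

v∥ = v cosθ = 5.29×10⁶·cos37° ≈ 4.225×10⁶ m/s.
T = 2πm/(|q|B) = 2π(9.109×10⁻³¹)/((1.602×10⁻¹⁹)(6.24×10⁻³)) ≈ 5.725×10⁻⁹ s.
pitch = v∥ T = (4.225×10⁶)(5.725×10⁻⁹) ≈ 0.0242 m.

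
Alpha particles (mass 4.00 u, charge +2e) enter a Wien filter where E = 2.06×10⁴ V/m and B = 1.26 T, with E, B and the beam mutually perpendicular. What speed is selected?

For undeflected motion the electric and magnetic forces balance: qE = qvB.
v = E/B = 2.06×10⁴/1.26 = 1.63×10⁴ m/s.

v = 1.63×10⁴ m/s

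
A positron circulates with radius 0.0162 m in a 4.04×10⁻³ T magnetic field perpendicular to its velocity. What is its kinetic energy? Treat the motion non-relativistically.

v = |q|Br/m, then KE = ½mv² = (qBr)²/(2m).
v = (1.602×10⁻¹⁹)(4.04×10⁻³)(0.0162)/9.109×10⁻³¹ ≈ 1.151×10⁷ m/s.
KE = ½(9.109×10⁻³¹)(1.151×10⁷)² ≈ 6.03×10⁻¹⁷ J.

KE ≈ 6.03×10⁻¹⁷ J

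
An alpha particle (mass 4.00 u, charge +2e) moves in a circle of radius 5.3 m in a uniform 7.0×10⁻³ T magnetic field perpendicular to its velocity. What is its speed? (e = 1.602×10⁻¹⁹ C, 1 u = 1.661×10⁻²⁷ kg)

v ≈ 1.8×10⁶ m/s

From |q|vB = mv²/r, v = |q|Br/m.
v = (3.204×10⁻¹⁹)(7.0×10⁻³)(5.3)/6.644×10⁻²⁷ ≈ 1.8×10⁶ m/s.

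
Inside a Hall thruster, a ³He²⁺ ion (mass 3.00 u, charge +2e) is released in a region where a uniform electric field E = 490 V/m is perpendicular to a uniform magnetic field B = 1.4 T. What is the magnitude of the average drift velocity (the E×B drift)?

v_d ≈ 350 m/s

In crossed fields the guiding centre drifts at v_d = |E×B|/B² = E/B, independent of charge and mass.
v_d = 490/1.4 = 350 m/s.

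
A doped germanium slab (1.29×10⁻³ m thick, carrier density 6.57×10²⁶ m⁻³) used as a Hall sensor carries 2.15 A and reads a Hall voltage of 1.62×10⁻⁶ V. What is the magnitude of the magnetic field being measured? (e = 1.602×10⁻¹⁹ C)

From V_H = IB/(n e t), B = V_H n e t / I.
B = (1.62×10⁻⁶)(6.57×10²⁶)(1.602×10⁻¹⁹)(1.29×10⁻³)/2.15 ≈ 0.102 T.

B ≈ 0.102 T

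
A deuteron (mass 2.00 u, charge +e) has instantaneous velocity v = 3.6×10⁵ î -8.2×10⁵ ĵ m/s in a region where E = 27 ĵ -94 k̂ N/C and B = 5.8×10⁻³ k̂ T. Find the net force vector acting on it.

F ≈ (-7.62×10⁻¹⁶, -3.30×10⁻¹⁶, -1.51×10⁻¹⁷) N

v×B = (-4760, -2090, 0) N/C.
E + v×B = (-4760, -2060, -94.0) N/C.
F = q(E + v×B) = (1.602×10⁻¹⁹ C)·(-4760, -2060, -94.0) = (-7.62×10⁻¹⁶, -3.30×10⁻¹⁶, -1.51×10⁻¹⁷) N.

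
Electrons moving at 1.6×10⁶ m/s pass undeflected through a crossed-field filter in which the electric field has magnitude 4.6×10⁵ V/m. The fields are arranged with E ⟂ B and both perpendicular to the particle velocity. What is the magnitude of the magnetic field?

B = 0.29 T

Balance of forces in the selector: qE = qvB ⇒ B = E/v.
B = 4.6×10⁵/1.6×10⁶ = 0.29 T.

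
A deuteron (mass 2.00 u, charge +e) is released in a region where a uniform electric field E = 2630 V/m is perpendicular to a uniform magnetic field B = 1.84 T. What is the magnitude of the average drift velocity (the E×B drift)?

v_d ≈ 1430 m/s

The steady drift has the magnetic force balancing the electric force, so v_d = E/B.
v_d = 2630/1.84 = 1430 m/s.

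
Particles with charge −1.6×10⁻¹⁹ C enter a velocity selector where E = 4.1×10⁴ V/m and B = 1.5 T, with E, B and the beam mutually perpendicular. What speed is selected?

For undeflected motion the electric and magnetic forces balance: qE = qvB.
v = E/B = 4.1×10⁴/1.5 = 2.7×10⁴ m/s.

v = 2.7×10⁴ m/s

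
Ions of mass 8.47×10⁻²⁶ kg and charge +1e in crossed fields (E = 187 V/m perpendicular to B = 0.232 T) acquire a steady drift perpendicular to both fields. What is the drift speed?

v_d ≈ 806 m/s

The steady drift has the magnetic force balancing the electric force, so v_d = E/B.
v_d = 187/0.232 = 806 m/s.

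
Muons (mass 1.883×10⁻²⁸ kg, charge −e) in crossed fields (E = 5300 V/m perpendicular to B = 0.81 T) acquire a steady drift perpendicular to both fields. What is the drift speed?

The E×B drift speed is v_d = E/B.
v_d = 5300/0.81 = 6500 m/s.

v_d ≈ 6500 m/s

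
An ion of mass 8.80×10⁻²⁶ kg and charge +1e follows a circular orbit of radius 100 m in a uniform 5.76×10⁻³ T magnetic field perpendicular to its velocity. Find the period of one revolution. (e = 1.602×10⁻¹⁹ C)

T ≈ 5.99×10⁻⁴ s

The cyclotron period depends only on m, q, B: T = 2πm/(|q|B).
T = 2π(8.80×10⁻²⁶)/((1.602×10⁻¹⁹)(5.76×10⁻³)) ≈ 5.99×10⁻⁴ s.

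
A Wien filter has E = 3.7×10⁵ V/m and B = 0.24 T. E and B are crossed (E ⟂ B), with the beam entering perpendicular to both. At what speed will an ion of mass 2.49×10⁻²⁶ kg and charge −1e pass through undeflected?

v = 1.5×10⁶ m/s

Zero net Lorentz force requires |qE| = |q v×B|, i.e. E = vB.
v = E/B = 3.7×10⁵/0.24 = 1.5×10⁶ m/s.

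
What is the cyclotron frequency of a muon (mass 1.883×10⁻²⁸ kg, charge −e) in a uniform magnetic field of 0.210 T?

f = |q|B/(2πm).
f = (1.602×10⁻¹⁹)(0.210)/(2π·1.883×10⁻²⁸) ≈ 2.84×10⁷ Hz.

f ≈ 2.84×10⁷ Hz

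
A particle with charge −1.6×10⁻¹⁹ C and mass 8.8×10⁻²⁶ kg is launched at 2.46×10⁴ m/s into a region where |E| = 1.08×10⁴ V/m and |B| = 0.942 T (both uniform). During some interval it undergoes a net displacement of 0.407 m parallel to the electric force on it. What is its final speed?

v_f ≈ 1.29×10⁵ m/s

B does no work; ΔKE = |q|E d.
½mv_f² = ½mv₀² + |q|Ed = ½(8.8×10⁻²⁶)(2.46×10⁴)² + (1.6×10⁻¹⁹)(1.08×10⁴)(0.407) ≈ 2.663×10⁻¹⁷ J + 7.033×10⁻¹⁶ J ≈ 7.299×10⁻¹⁶ J.
v_f = √(2·7.299×10⁻¹⁶/8.8×10⁻²⁶) ≈ 1.29×10⁵ m/s.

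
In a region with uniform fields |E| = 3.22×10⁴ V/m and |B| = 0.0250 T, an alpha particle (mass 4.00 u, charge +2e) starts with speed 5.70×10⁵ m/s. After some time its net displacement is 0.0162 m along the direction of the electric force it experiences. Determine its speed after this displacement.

B does no work; ΔKE = |q|E d.
½mv_f² = ½mv₀² + |q|Ed = ½(6.644×10⁻²⁷)(5.70×10⁵)² + (3.204×10⁻¹⁹)(3.22×10⁴)(0.0162) ≈ 1.079×10⁻¹⁵ J + 1.671×10⁻¹⁶ J ≈ 1.246×10⁻¹⁵ J.
v_f = √(2·1.246×10⁻¹⁵/6.644×10⁻²⁷) ≈ 6.13×10⁵ m/s.

v_f ≈ 6.13×10⁵ m/s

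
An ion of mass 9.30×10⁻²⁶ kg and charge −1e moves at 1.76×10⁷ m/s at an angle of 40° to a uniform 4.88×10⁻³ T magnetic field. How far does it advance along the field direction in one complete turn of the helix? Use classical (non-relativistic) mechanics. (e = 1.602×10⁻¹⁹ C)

v∥ = v cosθ = 1.76×10⁷·cos40° ≈ 1.348×10⁷ m/s.
T = 2πm/(|q|B) = 2π(9.30×10⁻²⁶)/((1.602×10⁻¹⁹)(4.88×10⁻³)) ≈ 7.474×10⁻⁴ s.
pitch = v∥ T = (1.348×10⁷)(7.474×10⁻⁴) ≈ 1.01×10⁴ m.

p ≈ 1.01×10⁴ m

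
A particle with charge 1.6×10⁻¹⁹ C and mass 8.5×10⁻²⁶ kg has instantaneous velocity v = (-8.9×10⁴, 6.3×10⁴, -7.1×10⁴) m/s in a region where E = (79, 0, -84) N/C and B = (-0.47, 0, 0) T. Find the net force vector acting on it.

v×B = (0, 3.34×10⁴, 2.96×10⁴) N/C.
E + v×B = (79.0, 3.34×10⁴, 2.95×10⁴) N/C.
F = q(E + v×B) = (1.6×10⁻¹⁹ C)·(79.0, 3.34×10⁴, 2.95×10⁴) = (1.26×10⁻¹⁷, 5.34×10⁻¹⁵, 4.72×10⁻¹⁵) N.

F ≈ (1.26×10⁻¹⁷, 5.34×10⁻¹⁵, 4.72×10⁻¹⁵) N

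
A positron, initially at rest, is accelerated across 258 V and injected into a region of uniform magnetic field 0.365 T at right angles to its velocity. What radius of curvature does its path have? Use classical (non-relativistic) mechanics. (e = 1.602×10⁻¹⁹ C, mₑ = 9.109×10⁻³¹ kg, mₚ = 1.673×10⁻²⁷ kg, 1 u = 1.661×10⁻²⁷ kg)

r ≈ 1.48×10⁻⁴ m

Acceleration: |q|V = ½mv² ⇒ v = √(2|q|V/m) = √(2·1.602×10⁻¹⁹·258/9.109×10⁻³¹) ≈ 9.526×10⁶ m/s.
In the field: r = mv/(|q|B) = (9.109×10⁻³¹)(9.526×10⁶)/((1.602×10⁻¹⁹)(0.365)) ≈ 1.48×10⁻⁴ m.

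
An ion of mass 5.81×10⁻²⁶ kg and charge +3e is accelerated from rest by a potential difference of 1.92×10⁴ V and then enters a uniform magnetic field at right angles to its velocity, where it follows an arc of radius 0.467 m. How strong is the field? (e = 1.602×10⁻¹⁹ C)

v = √(2|q|V/m) = √(2·4.806×10⁻¹⁹·1.92×10⁴/5.81×10⁻²⁶) ≈ 5.636×10⁵ m/s.
B = mv/(|q|r) = (5.81×10⁻²⁶)(5.636×10⁵)/((4.806×10⁻¹⁹)(0.467)) ≈ 0.146 T.

B ≈ 0.146 T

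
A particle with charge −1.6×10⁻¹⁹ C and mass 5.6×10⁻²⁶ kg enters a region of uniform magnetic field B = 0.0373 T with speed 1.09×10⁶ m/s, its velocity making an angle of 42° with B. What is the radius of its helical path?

v⊥ = v sinθ = 1.09×10⁶·sin42° ≈ 7.294×10⁵ m/s.
r = m v⊥/(|q|B) = (5.6×10⁻²⁶)(7.294×10⁵)/((1.6×10⁻¹⁹)(0.0373)) ≈ 6.84 m.

r ≈ 6.84 m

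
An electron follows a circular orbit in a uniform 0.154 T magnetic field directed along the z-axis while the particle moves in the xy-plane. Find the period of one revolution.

The cyclotron period depends only on m, q, B: T = 2πm/(|q|B).
T = 2π(9.109×10⁻³¹)/((1.602×10⁻¹⁹)(0.154)) ≈ 2.32×10⁻¹⁰ s.

T ≈ 2.32×10⁻¹⁰ s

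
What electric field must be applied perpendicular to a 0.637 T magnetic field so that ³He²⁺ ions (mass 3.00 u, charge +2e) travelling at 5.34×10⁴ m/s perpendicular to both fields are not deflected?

E = 3.40×10⁴ V/m

For straight-line motion qE = qvB, so E = vB.
E = 5.34×10⁴ × 0.637 = 3.40×10⁴ V/m.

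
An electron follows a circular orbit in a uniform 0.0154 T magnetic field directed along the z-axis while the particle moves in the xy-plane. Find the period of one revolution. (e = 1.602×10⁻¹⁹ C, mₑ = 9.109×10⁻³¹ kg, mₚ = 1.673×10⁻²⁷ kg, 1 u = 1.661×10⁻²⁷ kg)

The cyclotron period depends only on m, q, B: T = 2πm/(|q|B).
T = 2π(9.109×10⁻³¹)/((1.602×10⁻¹⁹)(0.0154)) ≈ 2.32×10⁻⁹ s.

T ≈ 2.32×10⁻⁹ s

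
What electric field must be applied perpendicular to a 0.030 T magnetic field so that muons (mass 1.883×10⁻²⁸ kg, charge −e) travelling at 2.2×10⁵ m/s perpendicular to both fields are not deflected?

E = 6600 V/m

For straight-line motion qE = qvB, so E = vB.
E = 2.2×10⁵ × 0.030 = 6600 V/m.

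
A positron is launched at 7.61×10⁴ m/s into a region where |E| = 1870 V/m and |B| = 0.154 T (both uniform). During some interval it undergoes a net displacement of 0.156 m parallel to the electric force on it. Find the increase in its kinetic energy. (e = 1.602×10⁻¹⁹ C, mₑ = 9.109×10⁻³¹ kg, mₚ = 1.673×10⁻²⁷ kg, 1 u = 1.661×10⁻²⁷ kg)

ΔKE ≈ 4.67×10⁻¹⁷ J

The magnetic force is always ⟂ v and does no work; only the electric force changes KE.
ΔKE = F_E · d = |q|E d = (1.602×10⁻¹⁹)(1870)(0.156) ≈ 4.67×10⁻¹⁷ J.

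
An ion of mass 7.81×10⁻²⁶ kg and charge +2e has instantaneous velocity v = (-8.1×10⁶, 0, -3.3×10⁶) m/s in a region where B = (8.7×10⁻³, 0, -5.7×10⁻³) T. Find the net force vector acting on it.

v×B = (0, -7.49×10⁴, 0) N/C.
F = q v×B = (3.204×10⁻¹⁹ C)·(0, -7.49×10⁴, 0) = (0, -2.40×10⁻¹⁴, 0) N.

F ≈ (0, -2.40×10⁻¹⁴, 0) N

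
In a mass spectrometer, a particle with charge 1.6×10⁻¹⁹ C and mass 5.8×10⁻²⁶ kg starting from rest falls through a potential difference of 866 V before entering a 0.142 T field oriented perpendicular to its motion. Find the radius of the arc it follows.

r ≈ 0.176 m

Acceleration: |q|V = ½mv² ⇒ v = √(2|q|V/m) = √(2·1.6×10⁻¹⁹·866/5.8×10⁻²⁶) ≈ 6.912×10⁴ m/s.
In the field: r = mv/(|q|B) = (5.8×10⁻²⁶)(6.912×10⁴)/((1.6×10⁻¹⁹)(0.142)) ≈ 0.176 m.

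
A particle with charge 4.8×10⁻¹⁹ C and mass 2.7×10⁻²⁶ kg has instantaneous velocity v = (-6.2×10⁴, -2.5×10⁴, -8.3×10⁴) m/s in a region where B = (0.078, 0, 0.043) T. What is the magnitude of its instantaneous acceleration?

v×B = (-1080, -3810, 1950) N/C.
F = q v×B = (4.8×10⁻¹⁹ C)·(-1080, -3810, 1950) = (-5.16×10⁻¹⁶, -1.83×10⁻¹⁵, 9.36×10⁻¹⁶) N.
|a| = |F|/m = 2.117×10⁻¹⁵/2.7×10⁻²⁶ ≈ 7.84×10¹⁰ m/s².

|a| ≈ 7.84×10¹⁰ m/s²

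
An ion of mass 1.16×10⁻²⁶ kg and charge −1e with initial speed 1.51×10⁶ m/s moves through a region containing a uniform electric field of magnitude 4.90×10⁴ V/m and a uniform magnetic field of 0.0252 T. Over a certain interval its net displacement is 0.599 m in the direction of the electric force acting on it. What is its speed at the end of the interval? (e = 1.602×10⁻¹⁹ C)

B does no work; ΔKE = |q|E d.
½mv_f² = ½mv₀² + |q|Ed = ½(1.16×10⁻²⁶)(1.51×10⁶)² + (1.602×10⁻¹⁹)(4.90×10⁴)(0.599) ≈ 1.322×10⁻¹⁴ J + 4.702×10⁻¹⁵ J ≈ 1.793×10⁻¹⁴ J.
v_f = √(2·1.793×10⁻¹⁴/1.16×10⁻²⁶) ≈ 1.76×10⁶ m/s.

v_f ≈ 1.76×10⁶ m/s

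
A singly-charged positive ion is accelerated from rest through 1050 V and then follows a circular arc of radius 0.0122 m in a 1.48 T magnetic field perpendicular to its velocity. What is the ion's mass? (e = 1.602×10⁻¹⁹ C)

m ≈ 2.49×10⁻²⁶ kg

Combine |q|V = ½mv² and r = mv/(|q|B): eliminate v to get m = qB²r²/(2V).
m = (1.602×10⁻¹⁹)(1.48)²(0.0122)²/(2·1050) ≈ 2.49×10⁻²⁶ kg.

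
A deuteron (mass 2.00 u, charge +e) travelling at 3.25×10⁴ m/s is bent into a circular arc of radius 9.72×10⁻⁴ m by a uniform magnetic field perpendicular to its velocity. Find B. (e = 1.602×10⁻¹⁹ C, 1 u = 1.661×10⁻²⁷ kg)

From |q|vB = mv²/r, B = mv/(|q|r).
B = (3.322×10⁻²⁷)(3.25×10⁴)/((1.602×10⁻¹⁹)(9.72×10⁻⁴)) ≈ 0.693 T.

B ≈ 0.693 T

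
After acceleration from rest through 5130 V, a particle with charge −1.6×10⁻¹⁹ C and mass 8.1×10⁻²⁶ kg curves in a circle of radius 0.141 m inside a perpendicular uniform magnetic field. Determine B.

B ≈ 0.511 T

v = √(2|q|V/m) = √(2·1.6×10⁻¹⁹·5130/8.1×10⁻²⁶) ≈ 1.424×10⁵ m/s.
B = mv/(|q|r) = (8.1×10⁻²⁶)(1.424×10⁵)/((1.6×10⁻¹⁹)(0.141)) ≈ 0.511 T.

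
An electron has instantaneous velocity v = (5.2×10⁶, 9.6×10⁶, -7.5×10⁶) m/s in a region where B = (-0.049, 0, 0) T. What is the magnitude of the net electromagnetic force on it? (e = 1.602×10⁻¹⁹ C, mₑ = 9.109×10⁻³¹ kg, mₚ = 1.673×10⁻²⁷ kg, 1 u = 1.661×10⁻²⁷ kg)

v×B = (0, 3.68×10⁵, 4.70×10⁵) N/C.
F = q v×B = (−1.602×10⁻¹⁹ C)·(0, 3.68×10⁵, 4.70×10⁵) = (0, -5.89×10⁻¹⁴, -7.54×10⁻¹⁴) N.
|F| = 9.56×10⁻¹⁴ N.

|F| ≈ 9.56×10⁻¹⁴ N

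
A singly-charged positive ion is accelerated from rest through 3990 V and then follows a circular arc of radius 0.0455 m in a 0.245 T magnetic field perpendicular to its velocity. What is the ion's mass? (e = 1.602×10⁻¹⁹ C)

Combine |q|V = ½mv² and r = mv/(|q|B): eliminate v to get m = qB²r²/(2V).
m = (1.602×10⁻¹⁹)(0.245)²(0.0455)²/(2·3990) ≈ 2.49×10⁻²⁷ kg.

m ≈ 2.49×10⁻²⁷ kg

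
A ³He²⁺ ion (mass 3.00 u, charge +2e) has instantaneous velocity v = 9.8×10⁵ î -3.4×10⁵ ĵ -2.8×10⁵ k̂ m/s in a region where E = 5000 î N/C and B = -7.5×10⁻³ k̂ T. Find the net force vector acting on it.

F ≈ (2.42×10⁻¹⁵, 2.35×10⁻¹⁵, 0) N

v×B = (2550, 7350, 0) N/C.
E + v×B = (7550, 7350, 0) N/C.
F = q(E + v×B) = (3.204×10⁻¹⁹ C)·(7550, 7350, 0) = (2.42×10⁻¹⁵, 2.35×10⁻¹⁵, 0) N.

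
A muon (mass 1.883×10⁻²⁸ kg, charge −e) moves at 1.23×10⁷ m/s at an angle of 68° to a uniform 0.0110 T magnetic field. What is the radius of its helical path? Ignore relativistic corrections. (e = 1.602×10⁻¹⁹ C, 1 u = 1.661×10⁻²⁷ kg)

v⊥ = v sinθ = 1.23×10⁷·sin68° ≈ 1.140×10⁷ m/s.
r = m v⊥/(|q|B) = (1.883×10⁻²⁸)(1.140×10⁷)/((1.602×10⁻¹⁹)(0.0110)) ≈ 1.22 m.

r ≈ 1.22 m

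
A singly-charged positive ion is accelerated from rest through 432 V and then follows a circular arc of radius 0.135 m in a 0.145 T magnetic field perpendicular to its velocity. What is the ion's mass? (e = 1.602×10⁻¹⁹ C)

Combine |q|V = ½mv² and r = mv/(|q|B): eliminate v to get m = qB²r²/(2V).
m = (1.602×10⁻¹⁹)(0.145)²(0.135)²/(2·432) ≈ 7.10×10⁻²⁶ kg.

m ≈ 7.10×10⁻²⁶ kg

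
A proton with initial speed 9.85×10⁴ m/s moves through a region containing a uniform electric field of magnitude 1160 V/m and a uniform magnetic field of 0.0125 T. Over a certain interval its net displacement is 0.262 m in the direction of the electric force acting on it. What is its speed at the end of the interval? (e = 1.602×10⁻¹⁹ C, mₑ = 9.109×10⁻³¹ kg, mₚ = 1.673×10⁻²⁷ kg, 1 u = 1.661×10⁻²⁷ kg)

v_f ≈ 2.61×10⁵ m/s

B does no work; ΔKE = |q|E d.
½mv_f² = ½mv₀² + |q|Ed = ½(1.673×10⁻²⁷)(9.85×10⁴)² + (1.602×10⁻¹⁹)(1160)(0.262) ≈ 8.116×10⁻¹⁸ J + 4.869×10⁻¹⁷ J ≈ 5.680×10⁻¹⁷ J.
v_f = √(2·5.680×10⁻¹⁷/1.673×10⁻²⁷) ≈ 2.61×10⁵ m/s.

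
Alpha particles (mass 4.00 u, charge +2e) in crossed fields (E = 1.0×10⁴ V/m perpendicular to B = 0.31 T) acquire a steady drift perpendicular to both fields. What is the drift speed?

v_d ≈ 3.2×10⁴ m/s

In crossed fields the guiding centre drifts at v_d = |E×B|/B² = E/B, independent of charge and mass.
v_d = 1.0×10⁴/0.31 = 3.2×10⁴ m/s.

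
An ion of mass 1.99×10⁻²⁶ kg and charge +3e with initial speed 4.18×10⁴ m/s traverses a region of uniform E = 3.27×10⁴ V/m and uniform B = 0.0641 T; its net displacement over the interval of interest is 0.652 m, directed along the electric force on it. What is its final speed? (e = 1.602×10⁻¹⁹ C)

B does no work; ΔKE = |q|E d.
½mv_f² = ½mv₀² + |q|Ed = ½(1.99×10⁻²⁶)(4.18×10⁴)² + (4.806×10⁻¹⁹)(3.27×10⁴)(0.652) ≈ 1.739×10⁻¹⁷ J + 1.025×10⁻¹⁴ J ≈ 1.026×10⁻¹⁴ J.
v_f = √(2·1.026×10⁻¹⁴/1.99×10⁻²⁶) ≈ 1.02×10⁶ m/s.

v_f ≈ 1.02×10⁶ m/s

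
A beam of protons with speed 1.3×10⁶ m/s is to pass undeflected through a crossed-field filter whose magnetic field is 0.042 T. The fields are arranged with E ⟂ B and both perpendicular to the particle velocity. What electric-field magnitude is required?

For straight-line motion qE = qvB, so E = vB.
E = 1.3×10⁶ × 0.042 = 5.5×10⁴ V/m.

E = 5.5×10⁴ V/m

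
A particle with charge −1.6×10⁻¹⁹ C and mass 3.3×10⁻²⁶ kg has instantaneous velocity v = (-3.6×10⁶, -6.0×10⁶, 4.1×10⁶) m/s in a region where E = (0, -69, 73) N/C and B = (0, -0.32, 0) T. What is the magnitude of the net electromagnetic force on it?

|F| ≈ 2.79×10⁻¹³ N

v×B = (1.31×10⁶, 0, 1.15×10⁶) N/C.
E + v×B = (1.31×10⁶, -69.0, 1.15×10⁶) N/C.
F = q(E + v×B) = (−1.6×10⁻¹⁹ C)·(1.31×10⁶, -69.0, 1.15×10⁶) = (-2.10×10⁻¹³, 1.10×10⁻¹⁷, -1.84×10⁻¹³) N.
|F| = 2.79×10⁻¹³ N.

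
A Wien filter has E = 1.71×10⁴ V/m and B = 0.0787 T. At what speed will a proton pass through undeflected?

v = 2.17×10⁵ m/s

Straight-line motion ⇒ electric and magnetic forces cancel, so E = vB.
v = E/B = 1.71×10⁴/0.0787 = 2.17×10⁵ m/s.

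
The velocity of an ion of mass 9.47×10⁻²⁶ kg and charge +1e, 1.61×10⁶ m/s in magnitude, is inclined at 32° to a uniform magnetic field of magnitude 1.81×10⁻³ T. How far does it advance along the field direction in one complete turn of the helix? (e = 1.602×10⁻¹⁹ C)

v∥ = v cosθ = 1.61×10⁶·cos32° ≈ 1.365×10⁶ m/s.
T = 2πm/(|q|B) = 2π(9.47×10⁻²⁶)/((1.602×10⁻¹⁹)(1.81×10⁻³)) ≈ 2.052×10⁻³ s.
pitch = v∥ T = (1.365×10⁶)(2.052×10⁻³) ≈ 2800 m.

p ≈ 2800 m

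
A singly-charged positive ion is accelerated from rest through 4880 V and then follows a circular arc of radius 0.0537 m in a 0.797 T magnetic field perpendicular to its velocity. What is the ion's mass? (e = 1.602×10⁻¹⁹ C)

m ≈ 3.01×10⁻²⁶ kg

Combine |q|V = ½mv² and r = mv/(|q|B): eliminate v to get m = qB²r²/(2V).
m = (1.602×10⁻¹⁹)(0.797)²(0.0537)²/(2·4880) ≈ 3.01×10⁻²⁶ kg.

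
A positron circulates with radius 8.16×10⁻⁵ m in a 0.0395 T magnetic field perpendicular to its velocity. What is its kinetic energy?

v = |q|Br/m, then KE = ½mv² = (qBr)²/(2m).
v = (1.602×10⁻¹⁹)(0.0395)(8.16×10⁻⁵)/9.109×10⁻³¹ ≈ 5.669×10⁵ m/s.
KE = ½(9.109×10⁻³¹)(5.669×10⁵)² ≈ 1.46×10⁻¹⁹ J.

KE ≈ 1.46×10⁻¹⁹ J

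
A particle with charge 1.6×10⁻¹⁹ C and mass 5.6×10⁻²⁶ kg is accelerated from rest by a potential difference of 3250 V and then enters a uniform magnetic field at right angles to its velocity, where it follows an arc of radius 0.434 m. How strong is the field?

v = √(2|q|V/m) = √(2·1.6×10⁻¹⁹·3250/5.6×10⁻²⁶) ≈ 1.363×10⁵ m/s.
B = mv/(|q|r) = (5.6×10⁻²⁶)(1.363×10⁵)/((1.6×10⁻¹⁹)(0.434)) ≈ 0.110 T.

B ≈ 0.110 T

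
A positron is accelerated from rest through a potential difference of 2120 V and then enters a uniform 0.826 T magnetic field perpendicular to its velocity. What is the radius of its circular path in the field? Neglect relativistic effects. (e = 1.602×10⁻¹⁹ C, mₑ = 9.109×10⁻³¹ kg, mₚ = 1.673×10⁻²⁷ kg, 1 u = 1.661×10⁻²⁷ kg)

Acceleration: |q|V = ½mv² ⇒ v = √(2|q|V/m) = √(2·1.602×10⁻¹⁹·2120/9.109×10⁻³¹) ≈ 2.731×10⁷ m/s.
In the field: r = mv/(|q|B) = (9.109×10⁻³¹)(2.731×10⁷)/((1.602×10⁻¹⁹)(0.826)) ≈ 1.88×10⁻⁴ m.

r ≈ 1.88×10⁻⁴ m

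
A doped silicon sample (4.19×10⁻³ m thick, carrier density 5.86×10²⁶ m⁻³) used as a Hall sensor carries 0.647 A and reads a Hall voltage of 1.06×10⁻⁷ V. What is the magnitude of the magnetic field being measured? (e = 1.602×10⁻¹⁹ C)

From V_H = IB/(n e t), B = V_H n e t / I.
B = (1.06×10⁻⁷)(5.86×10²⁶)(1.602×10⁻¹⁹)(4.19×10⁻³)/0.647 ≈ 0.0644 T.

B ≈ 0.0644 T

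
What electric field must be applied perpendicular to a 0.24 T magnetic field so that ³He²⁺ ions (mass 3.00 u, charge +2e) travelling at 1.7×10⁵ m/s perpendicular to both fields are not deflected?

E = 4.1×10⁴ V/m

For straight-line motion qE = qvB, so E = vB.
E = 1.7×10⁵ × 0.24 = 4.1×10⁴ V/m.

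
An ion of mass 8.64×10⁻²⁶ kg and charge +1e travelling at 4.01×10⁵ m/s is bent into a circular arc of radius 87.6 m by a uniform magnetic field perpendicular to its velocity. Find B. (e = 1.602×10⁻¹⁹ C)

B ≈ 2.47×10⁻³ T

From |q|vB = mv²/r, B = mv/(|q|r).
B = (8.64×10⁻²⁶)(4.01×10⁵)/((1.602×10⁻¹⁹)(87.6)) ≈ 2.47×10⁻³ T.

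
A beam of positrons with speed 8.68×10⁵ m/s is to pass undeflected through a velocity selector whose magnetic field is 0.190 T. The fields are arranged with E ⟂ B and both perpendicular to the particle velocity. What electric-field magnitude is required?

For straight-line motion qE = qvB, so E = vB.
E = 8.68×10⁵ × 0.190 = 1.65×10⁵ V/m.

E = 1.65×10⁵ V/m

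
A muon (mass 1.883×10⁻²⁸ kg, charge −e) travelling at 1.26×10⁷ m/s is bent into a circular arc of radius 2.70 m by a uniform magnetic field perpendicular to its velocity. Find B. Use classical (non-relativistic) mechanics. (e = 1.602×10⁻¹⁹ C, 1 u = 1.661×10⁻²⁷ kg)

B ≈ 5.49×10⁻³ T

From |q|vB = mv²/r, B = mv/(|q|r).
B = (1.883×10⁻²⁸)(1.26×10⁷)/((1.602×10⁻¹⁹)(2.70)) ≈ 5.49×10⁻³ T.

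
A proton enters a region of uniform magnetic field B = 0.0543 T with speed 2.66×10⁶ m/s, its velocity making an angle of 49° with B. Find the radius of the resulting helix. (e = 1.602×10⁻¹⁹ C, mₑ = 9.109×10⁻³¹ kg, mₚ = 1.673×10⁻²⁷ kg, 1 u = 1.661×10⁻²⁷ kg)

v⊥ = v sinθ = 2.66×10⁶·sin49° ≈ 2.008×10⁶ m/s.
r = m v⊥/(|q|B) = (1.673×10⁻²⁷)(2.008×10⁶)/((1.602×10⁻¹⁹)(0.0543)) ≈ 0.386 m.

r ≈ 0.386 m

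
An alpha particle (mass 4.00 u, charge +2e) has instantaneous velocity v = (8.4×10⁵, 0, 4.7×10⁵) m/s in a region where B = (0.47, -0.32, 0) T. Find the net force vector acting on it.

v×B = (1.50×10⁵, 2.21×10⁵, -2.69×10⁵) N/C.
F = q v×B = (3.204×10⁻¹⁹ C)·(1.50×10⁵, 2.21×10⁵, -2.69×10⁵) = (4.82×10⁻¹⁴, 7.08×10⁻¹⁴, -8.61×10⁻¹⁴) N.

F ≈ (4.82×10⁻¹⁴, 7.08×10⁻¹⁴, -8.61×10⁻¹⁴) N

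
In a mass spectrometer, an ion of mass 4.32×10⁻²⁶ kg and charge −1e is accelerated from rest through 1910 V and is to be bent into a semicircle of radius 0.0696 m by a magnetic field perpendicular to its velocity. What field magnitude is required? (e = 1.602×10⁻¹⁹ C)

v = √(2|q|V/m) = √(2·1.602×10⁻¹⁹·1910/4.32×10⁻²⁶) ≈ 1.190×10⁵ m/s.
B = mv/(|q|r) = (4.32×10⁻²⁶)(1.190×10⁵)/((1.602×10⁻¹⁹)(0.0696)) ≈ 0.461 T.

B ≈ 0.461 T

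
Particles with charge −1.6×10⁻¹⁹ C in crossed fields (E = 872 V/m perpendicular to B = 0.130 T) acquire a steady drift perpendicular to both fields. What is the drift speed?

In crossed fields the guiding centre drifts at v_d = |E×B|/B² = E/B, independent of charge and mass.
v_d = 872/0.130 = 6710 m/s.

v_d ≈ 6710 m/s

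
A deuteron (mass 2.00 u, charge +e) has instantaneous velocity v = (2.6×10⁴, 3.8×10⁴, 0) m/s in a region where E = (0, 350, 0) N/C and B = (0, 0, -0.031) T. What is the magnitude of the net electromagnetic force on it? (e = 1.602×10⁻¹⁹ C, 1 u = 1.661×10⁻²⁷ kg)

v×B = (-1180, 806, 0) N/C.
E + v×B = (-1180, 1160, 0) N/C.
F = q(E + v×B) = (1.602×10⁻¹⁹ C)·(-1180, 1160, 0) = (-1.89×10⁻¹⁶, 1.85×10⁻¹⁶, 0) N.
|F| = 2.64×10⁻¹⁶ N.

|F| ≈ 2.64×10⁻¹⁶ N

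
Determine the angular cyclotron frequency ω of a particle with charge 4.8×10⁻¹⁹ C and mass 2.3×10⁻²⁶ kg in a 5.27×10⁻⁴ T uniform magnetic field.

ω ≈ 1.10×10⁴ rad/s

ω = |q|B/m.
ω = (4.8×10⁻¹⁹)(5.27×10⁻⁴)/2.3×10⁻²⁶ ≈ 1.10×10⁴ rad/s.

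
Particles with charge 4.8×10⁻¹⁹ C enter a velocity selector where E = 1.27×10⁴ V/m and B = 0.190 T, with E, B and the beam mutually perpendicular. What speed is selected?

Zero net Lorentz force requires |qE| = |q v×B|, i.e. E = vB.
v = E/B = 1.27×10⁴/0.190 = 6.68×10⁴ m/s.
The result is independent of the particle's charge and mass.

v = 6.68×10⁴ m/s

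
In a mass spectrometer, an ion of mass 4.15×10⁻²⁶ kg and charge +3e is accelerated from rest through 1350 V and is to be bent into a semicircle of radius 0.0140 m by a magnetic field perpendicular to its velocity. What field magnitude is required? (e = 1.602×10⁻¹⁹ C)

B ≈ 1.09 T

v = √(2|q|V/m) = √(2·4.806×10⁻¹⁹·1350/4.15×10⁻²⁶) ≈ 1.768×10⁵ m/s.
B = mv/(|q|r) = (4.15×10⁻²⁶)(1.768×10⁵)/((4.806×10⁻¹⁹)(0.0140)) ≈ 1.09 T.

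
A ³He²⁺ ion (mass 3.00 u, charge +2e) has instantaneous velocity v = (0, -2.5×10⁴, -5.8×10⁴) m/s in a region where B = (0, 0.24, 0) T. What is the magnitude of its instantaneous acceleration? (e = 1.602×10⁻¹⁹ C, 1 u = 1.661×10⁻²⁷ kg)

v×B = (1.39×10⁴, 0, 0) N/C.
F = q v×B = (3.204×10⁻¹⁹ C)·(1.39×10⁴, 0, 0) = (4.46×10⁻¹⁵, 0, 0) N.
|a| = |F|/m = 4.460×10⁻¹⁵/4.983×10⁻²⁷ ≈ 8.95×10¹¹ m/s².

|a| ≈ 8.95×10¹¹ m/s²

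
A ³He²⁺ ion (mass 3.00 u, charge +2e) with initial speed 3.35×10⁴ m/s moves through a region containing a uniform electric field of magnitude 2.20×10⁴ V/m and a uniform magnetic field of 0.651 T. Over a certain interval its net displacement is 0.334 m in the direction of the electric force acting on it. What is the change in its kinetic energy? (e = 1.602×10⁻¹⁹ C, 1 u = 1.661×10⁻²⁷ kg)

The magnetic force is always ⟂ v and does no work; only the electric force changes KE.
ΔKE = F_E · d = |q|E d = (3.204×10⁻¹⁹)(2.20×10⁴)(0.334) ≈ 2.35×10⁻¹⁵ J.

ΔKE ≈ 2.35×10⁻¹⁵ J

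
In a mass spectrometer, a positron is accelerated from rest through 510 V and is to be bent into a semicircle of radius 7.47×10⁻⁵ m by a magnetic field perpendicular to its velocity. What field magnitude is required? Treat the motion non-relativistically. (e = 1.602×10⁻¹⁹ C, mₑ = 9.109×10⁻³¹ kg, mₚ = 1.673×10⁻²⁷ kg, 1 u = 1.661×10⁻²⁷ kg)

v = √(2|q|V/m) = √(2·1.602×10⁻¹⁹·510/9.109×10⁻³¹) ≈ 1.339×10⁷ m/s.
B = mv/(|q|r) = (9.109×10⁻³¹)(1.339×10⁷)/((1.602×10⁻¹⁹)(7.47×10⁻⁵)) ≈ 1.02 T.

B ≈ 1.02 T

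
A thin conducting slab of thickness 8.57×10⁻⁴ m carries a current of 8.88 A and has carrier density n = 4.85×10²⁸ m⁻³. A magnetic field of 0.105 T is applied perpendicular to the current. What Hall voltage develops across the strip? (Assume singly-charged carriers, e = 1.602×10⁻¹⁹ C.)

V_H = IB/(n e t).
V_H = (8.88)(0.105)/((4.85×10²⁸)(1.602×10⁻¹⁹)(8.57×10⁻⁴)) ≈ 1.40×10⁻⁷ V.

V_H ≈ 1.40×10⁻⁷ V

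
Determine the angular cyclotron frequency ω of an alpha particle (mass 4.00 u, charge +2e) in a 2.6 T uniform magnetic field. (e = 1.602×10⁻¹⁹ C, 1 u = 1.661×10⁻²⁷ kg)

ω ≈ 1.3×10⁸ rad/s

ω = |q|B/m.
ω = (3.204×10⁻¹⁹)(2.6)/6.644×10⁻²⁷ ≈ 1.3×10⁸ rad/s.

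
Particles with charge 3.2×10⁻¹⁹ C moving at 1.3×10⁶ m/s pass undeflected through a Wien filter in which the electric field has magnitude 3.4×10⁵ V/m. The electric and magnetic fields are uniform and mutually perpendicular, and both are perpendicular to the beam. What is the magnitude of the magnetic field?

Balance of forces in the selector: qE = qvB ⇒ B = E/v.
B = 3.4×10⁵/1.3×10⁶ = 0.26 T.

B = 0.26 T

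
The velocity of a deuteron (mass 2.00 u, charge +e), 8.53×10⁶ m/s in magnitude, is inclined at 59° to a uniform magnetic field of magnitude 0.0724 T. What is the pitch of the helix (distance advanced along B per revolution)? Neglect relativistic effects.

p ≈ 7.91 m

v∥ = v cosθ = 8.53×10⁶·cos59° ≈ 4.393×10⁶ m/s.
T = 2πm/(|q|B) = 2π(3.322×10⁻²⁷)/((1.602×10⁻¹⁹)(0.0724)) ≈ 1.800×10⁻⁶ s.
pitch = v∥ T = (4.393×10⁶)(1.800×10⁻⁶) ≈ 7.91 m.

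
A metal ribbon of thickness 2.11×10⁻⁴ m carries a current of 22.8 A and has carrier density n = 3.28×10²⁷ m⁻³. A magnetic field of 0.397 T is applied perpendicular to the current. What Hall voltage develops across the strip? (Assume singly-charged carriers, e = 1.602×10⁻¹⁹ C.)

V_H = IB/(n e t).
V_H = (22.8)(0.397)/((3.28×10²⁷)(1.602×10⁻¹⁹)(2.11×10⁻⁴)) ≈ 8.16×10⁻⁵ V.

V_H ≈ 8.16×10⁻⁵ V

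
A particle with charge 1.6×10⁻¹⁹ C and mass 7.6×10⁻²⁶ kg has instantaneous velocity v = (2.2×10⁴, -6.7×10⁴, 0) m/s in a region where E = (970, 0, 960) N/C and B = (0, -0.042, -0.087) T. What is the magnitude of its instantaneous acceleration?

v×B = (5830, 1910, -924) N/C.
E + v×B = (6800, 1910, 36.0) N/C.
F = q(E + v×B) = (1.6×10⁻¹⁹ C)·(6800, 1910, 36.0) = (1.09×10⁻¹⁵, 3.06×10⁻¹⁶, 5.76×10⁻¹⁸) N.
|a| = |F|/m = 1.130×10⁻¹⁵/7.6×10⁻²⁶ ≈ 1.49×10¹⁰ m/s².

|a| ≈ 1.49×10¹⁰ m/s²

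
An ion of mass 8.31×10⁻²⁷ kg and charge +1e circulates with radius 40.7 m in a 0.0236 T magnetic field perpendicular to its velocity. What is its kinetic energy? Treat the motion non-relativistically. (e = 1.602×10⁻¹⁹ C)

v = |q|Br/m, then KE = ½mv² = (qBr)²/(2m).
v = (1.602×10⁻¹⁹)(0.0236)(40.7)/8.31×10⁻²⁷ ≈ 1.852×10⁷ m/s.
KE = ½(8.31×10⁻²⁷)(1.852×10⁷)² ≈ 1.42×10⁻¹² J = 8.89×10⁶ eV.

KE ≈ 8.89×10⁶ eV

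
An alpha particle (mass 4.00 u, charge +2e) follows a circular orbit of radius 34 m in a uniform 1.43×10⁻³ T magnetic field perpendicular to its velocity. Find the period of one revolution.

The cyclotron period depends only on m, q, B: T = 2πm/(|q|B).
T = 2π(6.644×10⁻²⁷)/((3.204×10⁻¹⁹)(1.43×10⁻³)) ≈ 9.11×10⁻⁵ s.

T ≈ 9.11×10⁻⁵ s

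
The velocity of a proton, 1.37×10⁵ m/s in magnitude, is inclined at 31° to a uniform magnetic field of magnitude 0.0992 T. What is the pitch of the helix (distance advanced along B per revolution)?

v∥ = v cosθ = 1.37×10⁵·cos31° ≈ 1.174×10⁵ m/s.
T = 2πm/(|q|B) = 2π(1.673×10⁻²⁷)/((1.602×10⁻¹⁹)(0.0992)) ≈ 6.615×10⁻⁷ s.
pitch = v∥ T = (1.174×10⁵)(6.615×10⁻⁷) ≈ 0.0777 m.

p ≈ 0.0777 m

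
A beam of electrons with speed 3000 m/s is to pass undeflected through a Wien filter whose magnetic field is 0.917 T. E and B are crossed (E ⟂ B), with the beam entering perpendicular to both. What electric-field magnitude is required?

For straight-line motion qE = qvB, so E = vB.
E = 3000 × 0.917 = 2750 V/m.

E = 2750 V/m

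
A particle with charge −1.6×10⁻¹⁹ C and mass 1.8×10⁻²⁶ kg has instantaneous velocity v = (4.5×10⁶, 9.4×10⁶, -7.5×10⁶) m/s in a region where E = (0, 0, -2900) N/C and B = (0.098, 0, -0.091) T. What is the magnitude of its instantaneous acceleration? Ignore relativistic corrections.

|a| ≈ 1.16×10¹³ m/s²

v×B = (-8.55×10⁵, -3.26×10⁵, -9.21×10⁵) N/C.
E + v×B = (-8.55×10⁵, -3.26×10⁵, -9.24×10⁵) N/C.
F = q(E + v×B) = (−1.6×10⁻¹⁹ C)·(-8.55×10⁵, -3.26×10⁵, -9.24×10⁵) = (1.37×10⁻¹³, 5.21×10⁻¹⁴, 1.48×10⁻¹³) N.
|a| = |F|/m = 2.081×10⁻¹³/1.8×10⁻²⁶ ≈ 1.16×10¹³ m/s².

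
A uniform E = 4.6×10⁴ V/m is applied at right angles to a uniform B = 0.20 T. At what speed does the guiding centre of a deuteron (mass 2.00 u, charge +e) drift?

v_d ≈ 2.3×10⁵ m/s

The steady drift has the magnetic force balancing the electric force, so v_d = E/B.
v_d = 4.6×10⁴/0.20 = 2.3×10⁵ m/s.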